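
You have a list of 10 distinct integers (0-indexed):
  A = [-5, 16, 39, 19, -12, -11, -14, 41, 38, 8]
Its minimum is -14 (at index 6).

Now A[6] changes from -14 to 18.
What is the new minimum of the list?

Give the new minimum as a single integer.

Answer: -12

Derivation:
Old min = -14 (at index 6)
Change: A[6] -14 -> 18
Changed element WAS the min. Need to check: is 18 still <= all others?
  Min of remaining elements: -12
  New min = min(18, -12) = -12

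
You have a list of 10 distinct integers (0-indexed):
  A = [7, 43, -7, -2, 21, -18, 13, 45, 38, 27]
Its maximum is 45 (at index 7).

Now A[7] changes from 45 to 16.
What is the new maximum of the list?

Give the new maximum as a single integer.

Old max = 45 (at index 7)
Change: A[7] 45 -> 16
Changed element WAS the max -> may need rescan.
  Max of remaining elements: 43
  New max = max(16, 43) = 43

Answer: 43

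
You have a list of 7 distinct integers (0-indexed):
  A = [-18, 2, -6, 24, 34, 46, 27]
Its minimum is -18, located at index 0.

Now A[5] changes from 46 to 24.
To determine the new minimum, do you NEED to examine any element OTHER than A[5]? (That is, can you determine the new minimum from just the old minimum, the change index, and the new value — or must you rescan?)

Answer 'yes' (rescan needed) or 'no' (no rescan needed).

Old min = -18 at index 0
Change at index 5: 46 -> 24
Index 5 was NOT the min. New min = min(-18, 24). No rescan of other elements needed.
Needs rescan: no

Answer: no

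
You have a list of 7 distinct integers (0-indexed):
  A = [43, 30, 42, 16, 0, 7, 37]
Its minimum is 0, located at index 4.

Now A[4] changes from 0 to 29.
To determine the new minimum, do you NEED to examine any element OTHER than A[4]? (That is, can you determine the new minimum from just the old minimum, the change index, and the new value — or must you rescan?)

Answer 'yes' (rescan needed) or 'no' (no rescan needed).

Answer: yes

Derivation:
Old min = 0 at index 4
Change at index 4: 0 -> 29
Index 4 WAS the min and new value 29 > old min 0. Must rescan other elements to find the new min.
Needs rescan: yes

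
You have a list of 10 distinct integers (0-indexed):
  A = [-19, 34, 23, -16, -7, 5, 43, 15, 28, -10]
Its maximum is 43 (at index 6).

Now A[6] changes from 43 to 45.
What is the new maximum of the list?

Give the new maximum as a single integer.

Old max = 43 (at index 6)
Change: A[6] 43 -> 45
Changed element WAS the max -> may need rescan.
  Max of remaining elements: 34
  New max = max(45, 34) = 45

Answer: 45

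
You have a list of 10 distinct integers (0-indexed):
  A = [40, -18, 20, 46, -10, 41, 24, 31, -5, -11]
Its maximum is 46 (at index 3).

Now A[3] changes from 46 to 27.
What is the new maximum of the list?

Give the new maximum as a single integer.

Old max = 46 (at index 3)
Change: A[3] 46 -> 27
Changed element WAS the max -> may need rescan.
  Max of remaining elements: 41
  New max = max(27, 41) = 41

Answer: 41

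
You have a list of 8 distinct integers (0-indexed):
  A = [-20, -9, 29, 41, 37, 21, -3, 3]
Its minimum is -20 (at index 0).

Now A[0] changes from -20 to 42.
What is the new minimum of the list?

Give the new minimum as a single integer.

Answer: -9

Derivation:
Old min = -20 (at index 0)
Change: A[0] -20 -> 42
Changed element WAS the min. Need to check: is 42 still <= all others?
  Min of remaining elements: -9
  New min = min(42, -9) = -9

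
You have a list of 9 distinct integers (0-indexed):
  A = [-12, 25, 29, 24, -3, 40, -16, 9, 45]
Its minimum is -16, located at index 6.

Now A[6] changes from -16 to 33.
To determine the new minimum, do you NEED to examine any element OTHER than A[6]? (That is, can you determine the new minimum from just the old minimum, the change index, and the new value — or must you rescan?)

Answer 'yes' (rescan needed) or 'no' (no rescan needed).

Answer: yes

Derivation:
Old min = -16 at index 6
Change at index 6: -16 -> 33
Index 6 WAS the min and new value 33 > old min -16. Must rescan other elements to find the new min.
Needs rescan: yes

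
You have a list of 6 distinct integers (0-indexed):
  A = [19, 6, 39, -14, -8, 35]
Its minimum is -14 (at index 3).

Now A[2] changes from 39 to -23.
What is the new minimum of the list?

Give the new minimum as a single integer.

Old min = -14 (at index 3)
Change: A[2] 39 -> -23
Changed element was NOT the old min.
  New min = min(old_min, new_val) = min(-14, -23) = -23

Answer: -23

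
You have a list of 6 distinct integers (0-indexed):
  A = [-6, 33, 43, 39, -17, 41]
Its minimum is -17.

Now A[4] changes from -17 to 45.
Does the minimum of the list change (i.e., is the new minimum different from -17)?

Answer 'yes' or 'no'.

Old min = -17
Change: A[4] -17 -> 45
Changed element was the min; new min must be rechecked.
New min = -6; changed? yes

Answer: yes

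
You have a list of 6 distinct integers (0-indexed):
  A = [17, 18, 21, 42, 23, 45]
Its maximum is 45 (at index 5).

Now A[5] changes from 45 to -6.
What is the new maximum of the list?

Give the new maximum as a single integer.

Answer: 42

Derivation:
Old max = 45 (at index 5)
Change: A[5] 45 -> -6
Changed element WAS the max -> may need rescan.
  Max of remaining elements: 42
  New max = max(-6, 42) = 42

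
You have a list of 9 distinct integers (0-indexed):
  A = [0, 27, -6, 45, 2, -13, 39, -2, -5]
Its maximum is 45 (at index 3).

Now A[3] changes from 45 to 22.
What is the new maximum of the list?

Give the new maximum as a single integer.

Answer: 39

Derivation:
Old max = 45 (at index 3)
Change: A[3] 45 -> 22
Changed element WAS the max -> may need rescan.
  Max of remaining elements: 39
  New max = max(22, 39) = 39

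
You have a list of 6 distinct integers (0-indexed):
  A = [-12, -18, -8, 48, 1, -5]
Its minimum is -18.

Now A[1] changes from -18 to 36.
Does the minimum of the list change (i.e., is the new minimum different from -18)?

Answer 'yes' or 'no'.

Answer: yes

Derivation:
Old min = -18
Change: A[1] -18 -> 36
Changed element was the min; new min must be rechecked.
New min = -12; changed? yes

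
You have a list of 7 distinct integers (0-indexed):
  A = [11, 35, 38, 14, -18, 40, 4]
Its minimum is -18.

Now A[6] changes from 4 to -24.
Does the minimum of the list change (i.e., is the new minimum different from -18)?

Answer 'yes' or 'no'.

Answer: yes

Derivation:
Old min = -18
Change: A[6] 4 -> -24
Changed element was NOT the min; min changes only if -24 < -18.
New min = -24; changed? yes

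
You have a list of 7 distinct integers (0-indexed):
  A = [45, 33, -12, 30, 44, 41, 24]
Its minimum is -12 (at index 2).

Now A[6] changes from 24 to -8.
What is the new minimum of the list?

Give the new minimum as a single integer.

Old min = -12 (at index 2)
Change: A[6] 24 -> -8
Changed element was NOT the old min.
  New min = min(old_min, new_val) = min(-12, -8) = -12

Answer: -12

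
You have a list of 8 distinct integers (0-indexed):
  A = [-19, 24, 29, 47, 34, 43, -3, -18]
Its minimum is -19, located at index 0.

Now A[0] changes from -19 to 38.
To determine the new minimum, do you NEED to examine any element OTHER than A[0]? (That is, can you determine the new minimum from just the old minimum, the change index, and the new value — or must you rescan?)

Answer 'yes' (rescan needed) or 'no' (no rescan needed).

Old min = -19 at index 0
Change at index 0: -19 -> 38
Index 0 WAS the min and new value 38 > old min -19. Must rescan other elements to find the new min.
Needs rescan: yes

Answer: yes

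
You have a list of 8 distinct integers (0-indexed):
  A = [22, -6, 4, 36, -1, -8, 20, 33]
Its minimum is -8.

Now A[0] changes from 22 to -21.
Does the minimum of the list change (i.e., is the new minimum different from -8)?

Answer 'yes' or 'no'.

Answer: yes

Derivation:
Old min = -8
Change: A[0] 22 -> -21
Changed element was NOT the min; min changes only if -21 < -8.
New min = -21; changed? yes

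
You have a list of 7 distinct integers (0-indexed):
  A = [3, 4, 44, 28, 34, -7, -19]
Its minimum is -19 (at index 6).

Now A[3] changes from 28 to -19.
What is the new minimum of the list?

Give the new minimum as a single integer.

Old min = -19 (at index 6)
Change: A[3] 28 -> -19
Changed element was NOT the old min.
  New min = min(old_min, new_val) = min(-19, -19) = -19

Answer: -19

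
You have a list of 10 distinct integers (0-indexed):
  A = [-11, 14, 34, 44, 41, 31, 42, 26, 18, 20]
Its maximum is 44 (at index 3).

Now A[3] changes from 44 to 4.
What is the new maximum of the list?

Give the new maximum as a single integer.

Old max = 44 (at index 3)
Change: A[3] 44 -> 4
Changed element WAS the max -> may need rescan.
  Max of remaining elements: 42
  New max = max(4, 42) = 42

Answer: 42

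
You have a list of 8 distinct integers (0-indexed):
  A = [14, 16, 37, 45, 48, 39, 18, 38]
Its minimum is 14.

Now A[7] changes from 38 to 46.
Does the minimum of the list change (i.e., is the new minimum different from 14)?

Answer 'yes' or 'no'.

Old min = 14
Change: A[7] 38 -> 46
Changed element was NOT the min; min changes only if 46 < 14.
New min = 14; changed? no

Answer: no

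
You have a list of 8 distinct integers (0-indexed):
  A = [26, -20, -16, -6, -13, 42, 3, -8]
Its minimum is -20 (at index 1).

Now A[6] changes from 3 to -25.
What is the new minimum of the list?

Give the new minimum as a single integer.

Answer: -25

Derivation:
Old min = -20 (at index 1)
Change: A[6] 3 -> -25
Changed element was NOT the old min.
  New min = min(old_min, new_val) = min(-20, -25) = -25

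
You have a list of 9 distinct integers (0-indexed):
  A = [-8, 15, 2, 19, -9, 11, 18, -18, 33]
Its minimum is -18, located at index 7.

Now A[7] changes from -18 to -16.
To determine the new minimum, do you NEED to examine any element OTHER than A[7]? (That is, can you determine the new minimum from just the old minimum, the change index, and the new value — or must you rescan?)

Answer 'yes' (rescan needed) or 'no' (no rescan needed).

Old min = -18 at index 7
Change at index 7: -18 -> -16
Index 7 WAS the min and new value -16 > old min -18. Must rescan other elements to find the new min.
Needs rescan: yes

Answer: yes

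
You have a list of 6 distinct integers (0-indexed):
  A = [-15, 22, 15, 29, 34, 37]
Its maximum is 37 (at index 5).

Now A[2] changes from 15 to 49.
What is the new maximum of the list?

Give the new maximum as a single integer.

Old max = 37 (at index 5)
Change: A[2] 15 -> 49
Changed element was NOT the old max.
  New max = max(old_max, new_val) = max(37, 49) = 49

Answer: 49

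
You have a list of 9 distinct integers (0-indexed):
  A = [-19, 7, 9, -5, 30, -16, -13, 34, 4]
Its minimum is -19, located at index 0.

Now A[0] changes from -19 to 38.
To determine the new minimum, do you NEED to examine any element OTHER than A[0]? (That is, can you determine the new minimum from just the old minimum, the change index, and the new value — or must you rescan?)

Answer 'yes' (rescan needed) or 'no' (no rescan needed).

Answer: yes

Derivation:
Old min = -19 at index 0
Change at index 0: -19 -> 38
Index 0 WAS the min and new value 38 > old min -19. Must rescan other elements to find the new min.
Needs rescan: yes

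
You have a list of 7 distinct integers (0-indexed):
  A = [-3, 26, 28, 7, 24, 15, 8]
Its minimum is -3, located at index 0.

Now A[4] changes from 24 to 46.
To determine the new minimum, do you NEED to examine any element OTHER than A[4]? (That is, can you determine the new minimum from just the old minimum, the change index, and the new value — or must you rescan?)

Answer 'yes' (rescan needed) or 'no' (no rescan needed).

Answer: no

Derivation:
Old min = -3 at index 0
Change at index 4: 24 -> 46
Index 4 was NOT the min. New min = min(-3, 46). No rescan of other elements needed.
Needs rescan: no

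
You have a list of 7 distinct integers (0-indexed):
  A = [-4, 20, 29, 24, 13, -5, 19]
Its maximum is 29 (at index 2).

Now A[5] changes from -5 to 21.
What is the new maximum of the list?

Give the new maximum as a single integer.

Answer: 29

Derivation:
Old max = 29 (at index 2)
Change: A[5] -5 -> 21
Changed element was NOT the old max.
  New max = max(old_max, new_val) = max(29, 21) = 29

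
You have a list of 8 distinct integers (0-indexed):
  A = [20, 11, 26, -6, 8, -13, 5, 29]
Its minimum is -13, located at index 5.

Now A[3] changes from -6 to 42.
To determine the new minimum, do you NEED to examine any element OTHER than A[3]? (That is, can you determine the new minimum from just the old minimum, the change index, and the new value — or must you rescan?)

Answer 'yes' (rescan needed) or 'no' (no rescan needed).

Answer: no

Derivation:
Old min = -13 at index 5
Change at index 3: -6 -> 42
Index 3 was NOT the min. New min = min(-13, 42). No rescan of other elements needed.
Needs rescan: no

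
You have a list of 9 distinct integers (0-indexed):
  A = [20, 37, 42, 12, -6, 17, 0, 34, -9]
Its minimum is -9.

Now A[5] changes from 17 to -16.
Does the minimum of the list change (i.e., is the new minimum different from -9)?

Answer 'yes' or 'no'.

Old min = -9
Change: A[5] 17 -> -16
Changed element was NOT the min; min changes only if -16 < -9.
New min = -16; changed? yes

Answer: yes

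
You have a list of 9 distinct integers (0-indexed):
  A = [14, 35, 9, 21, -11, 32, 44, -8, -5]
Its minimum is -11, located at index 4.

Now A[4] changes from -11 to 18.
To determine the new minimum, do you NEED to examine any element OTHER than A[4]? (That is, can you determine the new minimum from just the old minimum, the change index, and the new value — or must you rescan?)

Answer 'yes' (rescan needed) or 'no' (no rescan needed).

Answer: yes

Derivation:
Old min = -11 at index 4
Change at index 4: -11 -> 18
Index 4 WAS the min and new value 18 > old min -11. Must rescan other elements to find the new min.
Needs rescan: yes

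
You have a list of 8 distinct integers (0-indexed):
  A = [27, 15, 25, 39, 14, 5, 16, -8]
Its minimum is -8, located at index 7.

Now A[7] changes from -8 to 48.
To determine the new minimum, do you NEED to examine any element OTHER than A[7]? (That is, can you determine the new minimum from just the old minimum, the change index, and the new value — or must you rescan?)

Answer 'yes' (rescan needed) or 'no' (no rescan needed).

Answer: yes

Derivation:
Old min = -8 at index 7
Change at index 7: -8 -> 48
Index 7 WAS the min and new value 48 > old min -8. Must rescan other elements to find the new min.
Needs rescan: yes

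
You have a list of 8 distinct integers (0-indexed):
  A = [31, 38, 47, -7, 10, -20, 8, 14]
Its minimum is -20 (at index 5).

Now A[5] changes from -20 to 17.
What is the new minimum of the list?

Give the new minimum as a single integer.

Old min = -20 (at index 5)
Change: A[5] -20 -> 17
Changed element WAS the min. Need to check: is 17 still <= all others?
  Min of remaining elements: -7
  New min = min(17, -7) = -7

Answer: -7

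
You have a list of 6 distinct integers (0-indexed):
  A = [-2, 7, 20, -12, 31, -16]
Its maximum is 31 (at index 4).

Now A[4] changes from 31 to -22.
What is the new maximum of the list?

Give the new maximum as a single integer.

Answer: 20

Derivation:
Old max = 31 (at index 4)
Change: A[4] 31 -> -22
Changed element WAS the max -> may need rescan.
  Max of remaining elements: 20
  New max = max(-22, 20) = 20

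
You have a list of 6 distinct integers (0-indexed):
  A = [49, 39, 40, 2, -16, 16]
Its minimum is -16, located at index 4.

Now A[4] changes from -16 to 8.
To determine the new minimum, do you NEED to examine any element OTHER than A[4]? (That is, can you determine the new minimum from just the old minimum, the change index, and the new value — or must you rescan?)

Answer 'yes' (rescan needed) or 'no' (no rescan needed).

Answer: yes

Derivation:
Old min = -16 at index 4
Change at index 4: -16 -> 8
Index 4 WAS the min and new value 8 > old min -16. Must rescan other elements to find the new min.
Needs rescan: yes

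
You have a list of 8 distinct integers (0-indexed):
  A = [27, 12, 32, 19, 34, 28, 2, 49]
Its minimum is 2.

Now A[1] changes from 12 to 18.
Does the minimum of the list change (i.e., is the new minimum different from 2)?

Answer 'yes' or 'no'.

Answer: no

Derivation:
Old min = 2
Change: A[1] 12 -> 18
Changed element was NOT the min; min changes only if 18 < 2.
New min = 2; changed? no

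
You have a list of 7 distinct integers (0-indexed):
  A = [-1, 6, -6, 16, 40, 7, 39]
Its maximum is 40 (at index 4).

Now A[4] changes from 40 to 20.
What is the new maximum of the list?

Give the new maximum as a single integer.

Old max = 40 (at index 4)
Change: A[4] 40 -> 20
Changed element WAS the max -> may need rescan.
  Max of remaining elements: 39
  New max = max(20, 39) = 39

Answer: 39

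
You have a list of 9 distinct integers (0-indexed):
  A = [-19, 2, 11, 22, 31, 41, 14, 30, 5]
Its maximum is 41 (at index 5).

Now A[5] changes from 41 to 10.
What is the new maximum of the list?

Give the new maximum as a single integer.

Answer: 31

Derivation:
Old max = 41 (at index 5)
Change: A[5] 41 -> 10
Changed element WAS the max -> may need rescan.
  Max of remaining elements: 31
  New max = max(10, 31) = 31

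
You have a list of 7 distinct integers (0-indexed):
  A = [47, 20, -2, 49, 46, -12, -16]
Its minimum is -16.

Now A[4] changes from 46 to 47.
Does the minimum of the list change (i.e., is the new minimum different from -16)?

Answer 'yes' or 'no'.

Answer: no

Derivation:
Old min = -16
Change: A[4] 46 -> 47
Changed element was NOT the min; min changes only if 47 < -16.
New min = -16; changed? no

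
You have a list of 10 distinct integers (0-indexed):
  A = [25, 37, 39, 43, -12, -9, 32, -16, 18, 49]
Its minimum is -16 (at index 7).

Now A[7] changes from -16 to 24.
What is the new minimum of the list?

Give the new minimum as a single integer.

Answer: -12

Derivation:
Old min = -16 (at index 7)
Change: A[7] -16 -> 24
Changed element WAS the min. Need to check: is 24 still <= all others?
  Min of remaining elements: -12
  New min = min(24, -12) = -12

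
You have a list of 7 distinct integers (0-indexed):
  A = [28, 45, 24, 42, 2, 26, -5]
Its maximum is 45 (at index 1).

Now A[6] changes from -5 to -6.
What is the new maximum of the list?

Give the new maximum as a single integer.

Answer: 45

Derivation:
Old max = 45 (at index 1)
Change: A[6] -5 -> -6
Changed element was NOT the old max.
  New max = max(old_max, new_val) = max(45, -6) = 45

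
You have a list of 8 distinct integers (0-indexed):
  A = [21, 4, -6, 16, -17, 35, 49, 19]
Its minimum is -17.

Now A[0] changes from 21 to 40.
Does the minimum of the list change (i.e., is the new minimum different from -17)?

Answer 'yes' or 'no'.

Old min = -17
Change: A[0] 21 -> 40
Changed element was NOT the min; min changes only if 40 < -17.
New min = -17; changed? no

Answer: no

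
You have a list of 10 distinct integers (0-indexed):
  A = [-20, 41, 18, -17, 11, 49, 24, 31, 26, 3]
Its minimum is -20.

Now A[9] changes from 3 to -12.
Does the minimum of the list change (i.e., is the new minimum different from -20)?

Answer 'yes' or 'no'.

Answer: no

Derivation:
Old min = -20
Change: A[9] 3 -> -12
Changed element was NOT the min; min changes only if -12 < -20.
New min = -20; changed? no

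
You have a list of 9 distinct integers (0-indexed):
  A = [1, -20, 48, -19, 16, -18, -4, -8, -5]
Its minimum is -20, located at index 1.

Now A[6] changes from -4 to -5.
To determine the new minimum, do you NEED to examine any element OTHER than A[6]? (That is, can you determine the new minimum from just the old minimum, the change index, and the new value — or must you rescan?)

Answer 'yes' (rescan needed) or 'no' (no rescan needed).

Old min = -20 at index 1
Change at index 6: -4 -> -5
Index 6 was NOT the min. New min = min(-20, -5). No rescan of other elements needed.
Needs rescan: no

Answer: no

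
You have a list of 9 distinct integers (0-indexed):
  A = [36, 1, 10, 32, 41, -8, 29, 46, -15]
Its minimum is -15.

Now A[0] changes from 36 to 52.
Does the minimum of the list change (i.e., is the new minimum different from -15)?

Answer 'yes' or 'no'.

Old min = -15
Change: A[0] 36 -> 52
Changed element was NOT the min; min changes only if 52 < -15.
New min = -15; changed? no

Answer: no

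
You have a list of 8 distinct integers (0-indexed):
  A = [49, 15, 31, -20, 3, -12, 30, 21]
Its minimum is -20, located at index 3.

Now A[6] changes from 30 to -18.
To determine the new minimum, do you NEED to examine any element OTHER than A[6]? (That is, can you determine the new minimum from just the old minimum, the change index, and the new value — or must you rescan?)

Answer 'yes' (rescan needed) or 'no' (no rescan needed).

Answer: no

Derivation:
Old min = -20 at index 3
Change at index 6: 30 -> -18
Index 6 was NOT the min. New min = min(-20, -18). No rescan of other elements needed.
Needs rescan: no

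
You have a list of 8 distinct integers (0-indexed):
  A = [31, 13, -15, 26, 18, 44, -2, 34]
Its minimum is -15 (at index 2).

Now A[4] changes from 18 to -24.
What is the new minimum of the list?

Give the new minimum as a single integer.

Old min = -15 (at index 2)
Change: A[4] 18 -> -24
Changed element was NOT the old min.
  New min = min(old_min, new_val) = min(-15, -24) = -24

Answer: -24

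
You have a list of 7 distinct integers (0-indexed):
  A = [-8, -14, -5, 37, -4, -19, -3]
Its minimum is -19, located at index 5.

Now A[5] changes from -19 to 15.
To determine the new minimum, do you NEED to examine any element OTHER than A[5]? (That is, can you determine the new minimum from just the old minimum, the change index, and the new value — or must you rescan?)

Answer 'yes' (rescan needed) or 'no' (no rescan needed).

Old min = -19 at index 5
Change at index 5: -19 -> 15
Index 5 WAS the min and new value 15 > old min -19. Must rescan other elements to find the new min.
Needs rescan: yes

Answer: yes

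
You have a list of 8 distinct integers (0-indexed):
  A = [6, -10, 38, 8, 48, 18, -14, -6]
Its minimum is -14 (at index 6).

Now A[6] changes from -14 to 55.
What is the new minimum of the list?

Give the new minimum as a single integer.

Answer: -10

Derivation:
Old min = -14 (at index 6)
Change: A[6] -14 -> 55
Changed element WAS the min. Need to check: is 55 still <= all others?
  Min of remaining elements: -10
  New min = min(55, -10) = -10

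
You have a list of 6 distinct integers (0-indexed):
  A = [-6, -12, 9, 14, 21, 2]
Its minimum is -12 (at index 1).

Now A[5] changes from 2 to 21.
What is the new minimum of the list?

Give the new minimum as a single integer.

Old min = -12 (at index 1)
Change: A[5] 2 -> 21
Changed element was NOT the old min.
  New min = min(old_min, new_val) = min(-12, 21) = -12

Answer: -12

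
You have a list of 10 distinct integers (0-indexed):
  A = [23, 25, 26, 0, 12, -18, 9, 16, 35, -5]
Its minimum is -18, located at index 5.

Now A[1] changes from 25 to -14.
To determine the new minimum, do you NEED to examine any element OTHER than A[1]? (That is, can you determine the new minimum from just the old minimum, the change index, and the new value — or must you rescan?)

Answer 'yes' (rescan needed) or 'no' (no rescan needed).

Answer: no

Derivation:
Old min = -18 at index 5
Change at index 1: 25 -> -14
Index 1 was NOT the min. New min = min(-18, -14). No rescan of other elements needed.
Needs rescan: no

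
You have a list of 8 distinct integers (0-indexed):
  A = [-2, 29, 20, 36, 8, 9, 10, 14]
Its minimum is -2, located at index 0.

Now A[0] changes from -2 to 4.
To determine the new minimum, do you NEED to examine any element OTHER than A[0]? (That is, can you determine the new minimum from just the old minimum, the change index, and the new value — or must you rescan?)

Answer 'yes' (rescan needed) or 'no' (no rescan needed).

Old min = -2 at index 0
Change at index 0: -2 -> 4
Index 0 WAS the min and new value 4 > old min -2. Must rescan other elements to find the new min.
Needs rescan: yes

Answer: yes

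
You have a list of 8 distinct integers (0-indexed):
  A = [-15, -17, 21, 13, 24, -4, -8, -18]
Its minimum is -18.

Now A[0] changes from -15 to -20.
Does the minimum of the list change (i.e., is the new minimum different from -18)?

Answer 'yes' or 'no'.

Old min = -18
Change: A[0] -15 -> -20
Changed element was NOT the min; min changes only if -20 < -18.
New min = -20; changed? yes

Answer: yes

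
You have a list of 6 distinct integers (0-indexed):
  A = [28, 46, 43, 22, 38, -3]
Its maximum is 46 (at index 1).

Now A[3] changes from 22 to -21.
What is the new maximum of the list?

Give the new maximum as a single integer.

Old max = 46 (at index 1)
Change: A[3] 22 -> -21
Changed element was NOT the old max.
  New max = max(old_max, new_val) = max(46, -21) = 46

Answer: 46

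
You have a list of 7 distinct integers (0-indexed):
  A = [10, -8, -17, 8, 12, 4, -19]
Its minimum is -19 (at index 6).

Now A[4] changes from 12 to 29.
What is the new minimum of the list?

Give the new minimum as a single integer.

Answer: -19

Derivation:
Old min = -19 (at index 6)
Change: A[4] 12 -> 29
Changed element was NOT the old min.
  New min = min(old_min, new_val) = min(-19, 29) = -19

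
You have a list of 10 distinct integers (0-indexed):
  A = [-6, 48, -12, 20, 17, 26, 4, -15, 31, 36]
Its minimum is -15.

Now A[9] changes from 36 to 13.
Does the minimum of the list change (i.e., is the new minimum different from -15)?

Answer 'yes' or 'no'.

Answer: no

Derivation:
Old min = -15
Change: A[9] 36 -> 13
Changed element was NOT the min; min changes only if 13 < -15.
New min = -15; changed? no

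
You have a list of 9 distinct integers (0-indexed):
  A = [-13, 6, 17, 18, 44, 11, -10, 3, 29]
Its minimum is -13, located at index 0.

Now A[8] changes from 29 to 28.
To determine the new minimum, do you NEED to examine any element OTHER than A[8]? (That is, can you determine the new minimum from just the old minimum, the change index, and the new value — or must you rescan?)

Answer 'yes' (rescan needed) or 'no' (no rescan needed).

Old min = -13 at index 0
Change at index 8: 29 -> 28
Index 8 was NOT the min. New min = min(-13, 28). No rescan of other elements needed.
Needs rescan: no

Answer: no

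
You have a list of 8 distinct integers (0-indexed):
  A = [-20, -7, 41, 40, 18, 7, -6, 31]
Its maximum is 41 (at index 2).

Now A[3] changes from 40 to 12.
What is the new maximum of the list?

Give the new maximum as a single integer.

Answer: 41

Derivation:
Old max = 41 (at index 2)
Change: A[3] 40 -> 12
Changed element was NOT the old max.
  New max = max(old_max, new_val) = max(41, 12) = 41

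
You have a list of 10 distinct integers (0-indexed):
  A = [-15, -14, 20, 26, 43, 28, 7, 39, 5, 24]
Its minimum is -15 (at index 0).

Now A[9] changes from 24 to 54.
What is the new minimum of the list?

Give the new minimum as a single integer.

Answer: -15

Derivation:
Old min = -15 (at index 0)
Change: A[9] 24 -> 54
Changed element was NOT the old min.
  New min = min(old_min, new_val) = min(-15, 54) = -15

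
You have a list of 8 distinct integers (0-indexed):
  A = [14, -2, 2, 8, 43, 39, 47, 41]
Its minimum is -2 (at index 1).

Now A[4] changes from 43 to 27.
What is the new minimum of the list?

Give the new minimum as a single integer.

Answer: -2

Derivation:
Old min = -2 (at index 1)
Change: A[4] 43 -> 27
Changed element was NOT the old min.
  New min = min(old_min, new_val) = min(-2, 27) = -2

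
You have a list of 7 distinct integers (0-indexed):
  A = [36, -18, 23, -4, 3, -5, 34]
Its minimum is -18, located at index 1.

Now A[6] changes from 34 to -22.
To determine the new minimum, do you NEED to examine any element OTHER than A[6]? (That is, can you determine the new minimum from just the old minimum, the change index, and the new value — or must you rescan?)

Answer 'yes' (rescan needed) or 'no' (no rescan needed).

Answer: no

Derivation:
Old min = -18 at index 1
Change at index 6: 34 -> -22
Index 6 was NOT the min. New min = min(-18, -22). No rescan of other elements needed.
Needs rescan: no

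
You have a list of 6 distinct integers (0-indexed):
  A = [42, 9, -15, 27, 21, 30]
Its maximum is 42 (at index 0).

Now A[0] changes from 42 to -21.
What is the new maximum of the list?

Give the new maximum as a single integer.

Old max = 42 (at index 0)
Change: A[0] 42 -> -21
Changed element WAS the max -> may need rescan.
  Max of remaining elements: 30
  New max = max(-21, 30) = 30

Answer: 30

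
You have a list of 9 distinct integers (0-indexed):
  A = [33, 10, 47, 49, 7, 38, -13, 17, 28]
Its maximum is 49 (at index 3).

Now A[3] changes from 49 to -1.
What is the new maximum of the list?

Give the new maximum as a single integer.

Answer: 47

Derivation:
Old max = 49 (at index 3)
Change: A[3] 49 -> -1
Changed element WAS the max -> may need rescan.
  Max of remaining elements: 47
  New max = max(-1, 47) = 47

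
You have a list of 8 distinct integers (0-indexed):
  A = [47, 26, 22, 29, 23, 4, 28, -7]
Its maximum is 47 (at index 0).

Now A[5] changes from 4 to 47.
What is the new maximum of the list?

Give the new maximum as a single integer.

Answer: 47

Derivation:
Old max = 47 (at index 0)
Change: A[5] 4 -> 47
Changed element was NOT the old max.
  New max = max(old_max, new_val) = max(47, 47) = 47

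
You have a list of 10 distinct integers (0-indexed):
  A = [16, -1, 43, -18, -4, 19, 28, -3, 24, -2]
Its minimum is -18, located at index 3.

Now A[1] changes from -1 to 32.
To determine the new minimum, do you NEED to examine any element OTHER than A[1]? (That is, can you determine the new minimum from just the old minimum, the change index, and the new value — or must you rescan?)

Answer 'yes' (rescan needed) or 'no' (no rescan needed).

Old min = -18 at index 3
Change at index 1: -1 -> 32
Index 1 was NOT the min. New min = min(-18, 32). No rescan of other elements needed.
Needs rescan: no

Answer: no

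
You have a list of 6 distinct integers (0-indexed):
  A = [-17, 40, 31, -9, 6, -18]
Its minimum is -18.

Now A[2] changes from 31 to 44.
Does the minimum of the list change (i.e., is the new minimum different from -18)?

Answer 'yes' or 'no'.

Old min = -18
Change: A[2] 31 -> 44
Changed element was NOT the min; min changes only if 44 < -18.
New min = -18; changed? no

Answer: no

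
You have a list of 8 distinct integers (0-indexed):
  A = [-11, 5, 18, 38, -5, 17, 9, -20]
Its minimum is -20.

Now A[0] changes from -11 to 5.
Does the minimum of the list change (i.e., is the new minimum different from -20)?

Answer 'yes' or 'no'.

Old min = -20
Change: A[0] -11 -> 5
Changed element was NOT the min; min changes only if 5 < -20.
New min = -20; changed? no

Answer: no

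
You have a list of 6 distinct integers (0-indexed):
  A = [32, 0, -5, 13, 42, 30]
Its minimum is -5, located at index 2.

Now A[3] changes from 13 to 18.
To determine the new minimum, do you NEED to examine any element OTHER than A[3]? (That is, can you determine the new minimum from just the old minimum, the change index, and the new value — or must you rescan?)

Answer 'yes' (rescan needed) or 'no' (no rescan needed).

Answer: no

Derivation:
Old min = -5 at index 2
Change at index 3: 13 -> 18
Index 3 was NOT the min. New min = min(-5, 18). No rescan of other elements needed.
Needs rescan: no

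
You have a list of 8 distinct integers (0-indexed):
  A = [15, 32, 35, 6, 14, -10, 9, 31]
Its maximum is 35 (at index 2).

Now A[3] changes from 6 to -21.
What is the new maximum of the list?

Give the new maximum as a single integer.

Answer: 35

Derivation:
Old max = 35 (at index 2)
Change: A[3] 6 -> -21
Changed element was NOT the old max.
  New max = max(old_max, new_val) = max(35, -21) = 35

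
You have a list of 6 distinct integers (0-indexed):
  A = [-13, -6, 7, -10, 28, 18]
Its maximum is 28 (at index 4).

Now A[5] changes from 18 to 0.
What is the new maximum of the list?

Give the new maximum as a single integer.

Answer: 28

Derivation:
Old max = 28 (at index 4)
Change: A[5] 18 -> 0
Changed element was NOT the old max.
  New max = max(old_max, new_val) = max(28, 0) = 28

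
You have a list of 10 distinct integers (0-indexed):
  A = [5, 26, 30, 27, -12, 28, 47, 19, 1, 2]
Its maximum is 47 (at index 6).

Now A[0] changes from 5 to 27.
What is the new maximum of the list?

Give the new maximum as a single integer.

Answer: 47

Derivation:
Old max = 47 (at index 6)
Change: A[0] 5 -> 27
Changed element was NOT the old max.
  New max = max(old_max, new_val) = max(47, 27) = 47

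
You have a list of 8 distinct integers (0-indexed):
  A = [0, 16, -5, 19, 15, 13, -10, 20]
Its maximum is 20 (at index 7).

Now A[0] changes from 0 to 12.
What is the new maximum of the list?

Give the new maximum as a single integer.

Answer: 20

Derivation:
Old max = 20 (at index 7)
Change: A[0] 0 -> 12
Changed element was NOT the old max.
  New max = max(old_max, new_val) = max(20, 12) = 20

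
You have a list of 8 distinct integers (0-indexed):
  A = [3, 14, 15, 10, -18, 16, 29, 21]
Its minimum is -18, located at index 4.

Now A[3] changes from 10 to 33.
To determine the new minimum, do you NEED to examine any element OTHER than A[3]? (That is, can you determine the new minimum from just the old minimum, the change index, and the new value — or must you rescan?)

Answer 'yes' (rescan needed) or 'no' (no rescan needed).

Old min = -18 at index 4
Change at index 3: 10 -> 33
Index 3 was NOT the min. New min = min(-18, 33). No rescan of other elements needed.
Needs rescan: no

Answer: no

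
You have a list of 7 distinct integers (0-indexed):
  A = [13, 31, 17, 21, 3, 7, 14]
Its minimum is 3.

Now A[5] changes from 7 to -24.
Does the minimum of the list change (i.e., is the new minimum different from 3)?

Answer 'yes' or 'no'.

Answer: yes

Derivation:
Old min = 3
Change: A[5] 7 -> -24
Changed element was NOT the min; min changes only if -24 < 3.
New min = -24; changed? yes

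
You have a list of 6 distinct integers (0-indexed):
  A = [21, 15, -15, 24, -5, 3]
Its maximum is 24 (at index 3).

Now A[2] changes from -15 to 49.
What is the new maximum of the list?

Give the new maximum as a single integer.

Answer: 49

Derivation:
Old max = 24 (at index 3)
Change: A[2] -15 -> 49
Changed element was NOT the old max.
  New max = max(old_max, new_val) = max(24, 49) = 49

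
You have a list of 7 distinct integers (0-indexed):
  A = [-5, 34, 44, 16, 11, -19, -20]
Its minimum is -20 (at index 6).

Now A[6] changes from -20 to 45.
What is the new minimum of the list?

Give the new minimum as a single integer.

Answer: -19

Derivation:
Old min = -20 (at index 6)
Change: A[6] -20 -> 45
Changed element WAS the min. Need to check: is 45 still <= all others?
  Min of remaining elements: -19
  New min = min(45, -19) = -19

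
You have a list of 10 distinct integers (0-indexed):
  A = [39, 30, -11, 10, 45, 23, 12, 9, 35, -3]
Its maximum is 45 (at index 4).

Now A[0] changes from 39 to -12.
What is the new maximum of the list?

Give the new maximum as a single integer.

Answer: 45

Derivation:
Old max = 45 (at index 4)
Change: A[0] 39 -> -12
Changed element was NOT the old max.
  New max = max(old_max, new_val) = max(45, -12) = 45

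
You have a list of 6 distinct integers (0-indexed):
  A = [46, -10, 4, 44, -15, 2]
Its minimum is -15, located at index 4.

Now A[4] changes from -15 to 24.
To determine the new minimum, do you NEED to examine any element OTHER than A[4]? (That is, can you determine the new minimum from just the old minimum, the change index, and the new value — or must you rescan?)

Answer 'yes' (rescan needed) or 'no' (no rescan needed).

Old min = -15 at index 4
Change at index 4: -15 -> 24
Index 4 WAS the min and new value 24 > old min -15. Must rescan other elements to find the new min.
Needs rescan: yes

Answer: yes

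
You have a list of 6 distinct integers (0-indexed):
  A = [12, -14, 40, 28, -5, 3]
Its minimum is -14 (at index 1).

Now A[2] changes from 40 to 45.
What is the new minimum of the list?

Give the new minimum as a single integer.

Old min = -14 (at index 1)
Change: A[2] 40 -> 45
Changed element was NOT the old min.
  New min = min(old_min, new_val) = min(-14, 45) = -14

Answer: -14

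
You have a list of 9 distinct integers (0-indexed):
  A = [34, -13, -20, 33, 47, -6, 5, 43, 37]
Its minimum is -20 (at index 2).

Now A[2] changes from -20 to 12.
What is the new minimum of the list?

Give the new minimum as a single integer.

Answer: -13

Derivation:
Old min = -20 (at index 2)
Change: A[2] -20 -> 12
Changed element WAS the min. Need to check: is 12 still <= all others?
  Min of remaining elements: -13
  New min = min(12, -13) = -13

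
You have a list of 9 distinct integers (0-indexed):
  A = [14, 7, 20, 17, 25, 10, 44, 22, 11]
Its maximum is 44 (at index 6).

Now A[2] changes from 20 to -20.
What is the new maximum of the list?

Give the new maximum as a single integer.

Answer: 44

Derivation:
Old max = 44 (at index 6)
Change: A[2] 20 -> -20
Changed element was NOT the old max.
  New max = max(old_max, new_val) = max(44, -20) = 44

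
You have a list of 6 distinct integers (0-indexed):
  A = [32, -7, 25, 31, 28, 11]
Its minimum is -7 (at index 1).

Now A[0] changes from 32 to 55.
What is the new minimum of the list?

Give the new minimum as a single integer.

Old min = -7 (at index 1)
Change: A[0] 32 -> 55
Changed element was NOT the old min.
  New min = min(old_min, new_val) = min(-7, 55) = -7

Answer: -7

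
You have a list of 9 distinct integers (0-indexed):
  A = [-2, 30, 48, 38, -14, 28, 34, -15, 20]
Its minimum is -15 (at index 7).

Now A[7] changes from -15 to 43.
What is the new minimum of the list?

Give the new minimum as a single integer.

Answer: -14

Derivation:
Old min = -15 (at index 7)
Change: A[7] -15 -> 43
Changed element WAS the min. Need to check: is 43 still <= all others?
  Min of remaining elements: -14
  New min = min(43, -14) = -14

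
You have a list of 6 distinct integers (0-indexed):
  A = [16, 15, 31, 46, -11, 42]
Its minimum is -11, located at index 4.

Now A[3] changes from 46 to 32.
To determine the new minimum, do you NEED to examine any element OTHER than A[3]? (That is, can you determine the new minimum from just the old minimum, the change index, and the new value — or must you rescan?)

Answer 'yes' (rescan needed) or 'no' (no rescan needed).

Old min = -11 at index 4
Change at index 3: 46 -> 32
Index 3 was NOT the min. New min = min(-11, 32). No rescan of other elements needed.
Needs rescan: no

Answer: no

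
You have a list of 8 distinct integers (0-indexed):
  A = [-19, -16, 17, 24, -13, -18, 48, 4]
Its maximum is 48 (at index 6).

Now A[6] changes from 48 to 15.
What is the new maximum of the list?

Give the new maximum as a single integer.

Old max = 48 (at index 6)
Change: A[6] 48 -> 15
Changed element WAS the max -> may need rescan.
  Max of remaining elements: 24
  New max = max(15, 24) = 24

Answer: 24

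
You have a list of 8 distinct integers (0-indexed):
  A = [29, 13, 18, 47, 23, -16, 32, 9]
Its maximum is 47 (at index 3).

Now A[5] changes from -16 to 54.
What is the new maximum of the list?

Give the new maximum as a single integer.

Answer: 54

Derivation:
Old max = 47 (at index 3)
Change: A[5] -16 -> 54
Changed element was NOT the old max.
  New max = max(old_max, new_val) = max(47, 54) = 54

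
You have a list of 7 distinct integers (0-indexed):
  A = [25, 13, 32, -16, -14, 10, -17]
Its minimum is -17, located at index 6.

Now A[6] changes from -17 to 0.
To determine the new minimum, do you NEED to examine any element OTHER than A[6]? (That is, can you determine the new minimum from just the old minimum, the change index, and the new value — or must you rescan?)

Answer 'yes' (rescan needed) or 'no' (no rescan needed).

Old min = -17 at index 6
Change at index 6: -17 -> 0
Index 6 WAS the min and new value 0 > old min -17. Must rescan other elements to find the new min.
Needs rescan: yes

Answer: yes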